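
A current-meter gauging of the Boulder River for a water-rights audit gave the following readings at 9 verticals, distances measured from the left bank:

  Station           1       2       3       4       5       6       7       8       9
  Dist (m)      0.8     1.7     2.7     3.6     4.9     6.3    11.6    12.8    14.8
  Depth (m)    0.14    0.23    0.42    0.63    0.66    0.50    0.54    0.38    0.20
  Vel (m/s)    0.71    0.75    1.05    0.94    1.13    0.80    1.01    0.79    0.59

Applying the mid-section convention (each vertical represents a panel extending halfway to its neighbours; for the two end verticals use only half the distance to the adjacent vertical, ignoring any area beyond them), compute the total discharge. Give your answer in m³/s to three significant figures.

6.00 m³/s

w_1 = (1.7 − 0.8)/2 = 0.45 m; q_1 = 0.71 × 0.14 × 0.45 = 0.04473 m³/s
w_2 = (2.7 − 0.8)/2 = 0.95 m; q_2 = 0.75 × 0.23 × 0.95 = 0.1639 m³/s
w_3 = (3.6 − 1.7)/2 = 0.95 m; q_3 = 1.05 × 0.42 × 0.95 = 0.4190 m³/s
w_4 = (4.9 − 2.7)/2 = 1.1 m; q_4 = 0.94 × 0.63 × 1.1 = 0.6514 m³/s
w_5 = (6.3 − 3.6)/2 = 1.35 m; q_5 = 1.13 × 0.66 × 1.35 = 1.007 m³/s
w_6 = (11.6 − 4.9)/2 = 3.35 m; q_6 = 0.80 × 0.50 × 3.35 = 1.340 m³/s
w_7 = (12.8 − 6.3)/2 = 3.25 m; q_7 = 1.01 × 0.54 × 3.25 = 1.773 m³/s
w_8 = (14.8 − 11.6)/2 = 1.6 m; q_8 = 0.79 × 0.38 × 1.6 = 0.4803 m³/s
w_9 = (14.8 − 12.8)/2 = 1 m; q_9 = 0.59 × 0.20 × 1 = 0.1180 m³/s
Q = Σ qᵢ = 5.997 m³/s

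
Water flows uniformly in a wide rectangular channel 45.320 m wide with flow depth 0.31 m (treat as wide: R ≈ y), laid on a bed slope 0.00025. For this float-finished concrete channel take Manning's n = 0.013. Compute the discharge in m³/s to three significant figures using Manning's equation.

7.83 m³/s

A = b·y = 45.320 × 0.31 = 14.05 m²
Wide channel: R ≈ y = 0.31 m
Q = (1/n)·A·R^(2/3)·S^(1/2) = (1/0.013) × 14.05 × 0.3100^(2/3) × 0.00025^(1/2) = 7.827 m³/s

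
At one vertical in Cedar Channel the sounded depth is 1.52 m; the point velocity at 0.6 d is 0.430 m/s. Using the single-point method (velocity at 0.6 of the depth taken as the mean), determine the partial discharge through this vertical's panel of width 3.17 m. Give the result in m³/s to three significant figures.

2.07 m³/s

v̄ = v₀.₆ = 0.430 m/s
q = v̄ × d × w = 0.4300 × 1.52 × 3.17 = 2.072 m³/s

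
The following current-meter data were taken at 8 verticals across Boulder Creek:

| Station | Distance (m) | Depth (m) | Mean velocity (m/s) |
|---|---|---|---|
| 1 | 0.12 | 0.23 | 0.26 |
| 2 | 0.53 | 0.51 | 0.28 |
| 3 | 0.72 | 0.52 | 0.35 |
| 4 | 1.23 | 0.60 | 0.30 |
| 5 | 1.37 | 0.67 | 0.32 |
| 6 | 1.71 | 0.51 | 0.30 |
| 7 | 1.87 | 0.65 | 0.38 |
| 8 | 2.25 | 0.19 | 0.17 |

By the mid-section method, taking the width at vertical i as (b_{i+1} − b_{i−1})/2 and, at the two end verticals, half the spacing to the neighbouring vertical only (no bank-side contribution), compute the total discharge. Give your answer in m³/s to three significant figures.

0.340 m³/s

w_1 = (0.53 − 0.12)/2 = 0.205 m; q_1 = 0.26 × 0.23 × 0.205 = 0.01226 m³/s
w_2 = (0.72 − 0.12)/2 = 0.3 m; q_2 = 0.28 × 0.51 × 0.3 = 0.04284 m³/s
w_3 = (1.23 − 0.53)/2 = 0.35 m; q_3 = 0.35 × 0.52 × 0.35 = 0.06370 m³/s
w_4 = (1.37 − 0.72)/2 = 0.325 m; q_4 = 0.30 × 0.60 × 0.325 = 0.05850 m³/s
w_5 = (1.71 − 1.23)/2 = 0.24 m; q_5 = 0.32 × 0.67 × 0.24 = 0.05146 m³/s
w_6 = (1.87 − 1.37)/2 = 0.25 m; q_6 = 0.30 × 0.51 × 0.25 = 0.03825 m³/s
w_7 = (2.25 − 1.71)/2 = 0.27 m; q_7 = 0.38 × 0.65 × 0.27 = 0.06669 m³/s
w_8 = (2.25 − 1.87)/2 = 0.19 m; q_8 = 0.17 × 0.19 × 0.19 = 0.006137 m³/s
Q = Σ qᵢ = 0.3398 m³/s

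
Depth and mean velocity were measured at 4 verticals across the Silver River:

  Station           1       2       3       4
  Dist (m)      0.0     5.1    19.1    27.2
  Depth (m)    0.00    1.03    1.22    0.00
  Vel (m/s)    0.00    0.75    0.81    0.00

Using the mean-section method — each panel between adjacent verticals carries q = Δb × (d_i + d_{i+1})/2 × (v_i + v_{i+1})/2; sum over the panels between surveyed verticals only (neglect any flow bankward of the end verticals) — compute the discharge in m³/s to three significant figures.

15.3 m³/s

Panel 1-2: Δb = 5.1 m, d̄ = (0.00+1.03)/2 = 0.515, v̄ = (0.00+0.75)/2 = 0.375 → q = 5.1×0.515×0.375 = 0.9849 m³/s
Panel 2-3: Δb = 14 m, d̄ = (1.03+1.22)/2 = 1.125, v̄ = (0.75+0.81)/2 = 0.78 → q = 14×1.125×0.78 = 12.29 m³/s
Panel 3-4: Δb = 8.1 m, d̄ = (1.22+0.00)/2 = 0.61, v̄ = (0.81+0.00)/2 = 0.405 → q = 8.1×0.61×0.405 = 2.001 m³/s
Q = Σ q = 15.27 m³/s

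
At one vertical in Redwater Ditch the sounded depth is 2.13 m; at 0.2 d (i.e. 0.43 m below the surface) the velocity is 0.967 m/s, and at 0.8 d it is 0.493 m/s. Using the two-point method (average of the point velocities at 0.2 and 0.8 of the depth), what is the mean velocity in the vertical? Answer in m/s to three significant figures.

0.730 m/s

v̄ = (0.967 + 0.493) / 2 = 0.7300 m/s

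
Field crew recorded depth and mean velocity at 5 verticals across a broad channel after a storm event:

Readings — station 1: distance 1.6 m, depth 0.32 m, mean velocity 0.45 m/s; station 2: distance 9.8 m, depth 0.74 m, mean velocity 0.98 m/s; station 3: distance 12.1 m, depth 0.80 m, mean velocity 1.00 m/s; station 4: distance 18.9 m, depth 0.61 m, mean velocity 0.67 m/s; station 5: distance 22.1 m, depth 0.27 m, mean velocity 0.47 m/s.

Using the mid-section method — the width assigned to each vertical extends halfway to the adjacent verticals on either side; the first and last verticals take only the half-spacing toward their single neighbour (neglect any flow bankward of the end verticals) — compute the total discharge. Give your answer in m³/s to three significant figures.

w_1 = (9.8 − 1.6)/2 = 4.1 m; q_1 = 0.45 × 0.32 × 4.1 = 0.5904 m³/s
w_2 = (12.1 − 1.6)/2 = 5.25 m; q_2 = 0.98 × 0.74 × 5.25 = 3.807 m³/s
w_3 = (18.9 − 9.8)/2 = 4.55 m; q_3 = 1.00 × 0.80 × 4.55 = 3.640 m³/s
w_4 = (22.1 − 12.1)/2 = 5 m; q_4 = 0.67 × 0.61 × 5 = 2.044 m³/s
w_5 = (22.1 − 18.9)/2 = 1.6 m; q_5 = 0.47 × 0.27 × 1.6 = 0.2030 m³/s
Q = Σ qᵢ = 10.28 m³/s

10.3 m³/s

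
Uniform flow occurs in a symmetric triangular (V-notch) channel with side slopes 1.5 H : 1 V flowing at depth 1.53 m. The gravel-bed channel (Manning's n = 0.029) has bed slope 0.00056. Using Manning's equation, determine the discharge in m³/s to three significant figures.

A = z·y² = 1.5×1.53² = 3.511 m²
P = 2y√(1+z²) = 2×1.53×√(1+1.5²) = 5.516 m
R = A/P = 3.511/5.516 = 0.6365 m
Q = (1/n)·A·R^(2/3)·S^(1/2) = (1/0.029) × 3.511 × 0.6365^(2/3) × 0.00056^(1/2) = 2.120 m³/s

2.12 m³/s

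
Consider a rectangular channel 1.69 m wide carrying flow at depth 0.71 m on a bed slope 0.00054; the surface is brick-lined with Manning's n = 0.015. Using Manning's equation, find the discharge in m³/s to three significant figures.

A = b·y = 1.69 × 0.71 = 1.200 m²
P = b + 2y = 1.69 + 2×0.71 = 3.110 m
R = A/P = 1.200/3.110 = 0.3858 m
Q = (1/n)·A·R^(2/3)·S^(1/2) = (1/0.015) × 1.200 × 0.3858^(2/3) × 0.00054^(1/2) = 0.9852 m³/s

0.985 m³/s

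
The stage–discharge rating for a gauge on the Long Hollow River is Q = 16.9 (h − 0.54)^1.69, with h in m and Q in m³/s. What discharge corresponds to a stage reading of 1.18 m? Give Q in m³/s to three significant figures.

7.95 m³/s

Q = 16.9 × (1.18 − 0.54)^1.69 = 16.9 × 0.64^1.69 = 7.949 m³/s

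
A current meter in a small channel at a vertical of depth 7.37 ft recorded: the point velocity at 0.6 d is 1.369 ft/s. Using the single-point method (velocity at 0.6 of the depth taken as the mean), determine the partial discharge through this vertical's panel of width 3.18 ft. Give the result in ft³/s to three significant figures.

32.1 ft³/s

v̄ = v₀.₆ = 1.369 ft/s
q = v̄ × d × w = 1.369 × 7.37 × 3.18 = 32.08 ft³/s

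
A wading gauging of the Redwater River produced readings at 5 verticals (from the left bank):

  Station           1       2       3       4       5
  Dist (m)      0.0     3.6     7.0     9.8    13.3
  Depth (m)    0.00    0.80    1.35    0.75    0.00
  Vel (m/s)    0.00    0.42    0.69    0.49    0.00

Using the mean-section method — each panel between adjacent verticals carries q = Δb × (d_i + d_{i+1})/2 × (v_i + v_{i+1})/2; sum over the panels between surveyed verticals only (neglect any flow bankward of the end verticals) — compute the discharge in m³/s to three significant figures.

Panel 1-2: Δb = 3.6 m, d̄ = (0.00+0.80)/2 = 0.4, v̄ = (0.00+0.42)/2 = 0.21 → q = 3.6×0.4×0.21 = 0.3024 m³/s
Panel 2-3: Δb = 3.4 m, d̄ = (0.80+1.35)/2 = 1.075, v̄ = (0.42+0.69)/2 = 0.555 → q = 3.4×1.075×0.555 = 2.029 m³/s
Panel 3-4: Δb = 2.8 m, d̄ = (1.35+0.75)/2 = 1.05, v̄ = (0.69+0.49)/2 = 0.59 → q = 2.8×1.05×0.59 = 1.735 m³/s
Panel 4-5: Δb = 3.5 m, d̄ = (0.75+0.00)/2 = 0.375, v̄ = (0.49+0.00)/2 = 0.245 → q = 3.5×0.375×0.245 = 0.3216 m³/s
Q = Σ q = 4.387 m³/s

4.39 m³/s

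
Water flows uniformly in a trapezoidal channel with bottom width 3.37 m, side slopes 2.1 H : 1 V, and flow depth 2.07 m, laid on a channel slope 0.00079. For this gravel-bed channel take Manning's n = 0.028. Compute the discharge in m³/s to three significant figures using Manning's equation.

A = (b + z·y)·y = (3.37 + 2.1×2.07)×2.07 = 15.97 m²
P = b + 2y√(1+z²) = 3.37 + 2×2.07×√(1+2.1²) = 13.00 m
R = A/P = 15.97/13.00 = 1.229 m
Q = (1/n)·A·R^(2/3)·S^(1/2) = (1/0.028) × 15.97 × 1.229^(2/3) × 0.00079^(1/2) = 18.40 m³/s

18.4 m³/s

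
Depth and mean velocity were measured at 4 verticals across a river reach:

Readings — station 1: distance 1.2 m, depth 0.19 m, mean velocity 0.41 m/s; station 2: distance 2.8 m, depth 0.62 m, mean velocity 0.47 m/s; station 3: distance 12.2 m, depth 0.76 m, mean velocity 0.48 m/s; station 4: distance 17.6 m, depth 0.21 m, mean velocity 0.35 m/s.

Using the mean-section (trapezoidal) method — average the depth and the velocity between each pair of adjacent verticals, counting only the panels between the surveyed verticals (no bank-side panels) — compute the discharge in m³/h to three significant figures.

16000 m³/h

Panel 1-2: Δb = 1.6 m, d̄ = (0.19+0.62)/2 = 0.405, v̄ = (0.41+0.47)/2 = 0.44 → q = 1.6×0.405×0.44 = 0.2851 m³/s
Panel 2-3: Δb = 9.4 m, d̄ = (0.62+0.76)/2 = 0.69, v̄ = (0.47+0.48)/2 = 0.475 → q = 9.4×0.69×0.475 = 3.081 m³/s
Panel 3-4: Δb = 5.4 m, d̄ = (0.76+0.21)/2 = 0.485, v̄ = (0.48+0.35)/2 = 0.415 → q = 5.4×0.485×0.415 = 1.087 m³/s
Q = Σ q = 4.453 m³/s
= 4.453 × 3600 = 16030 m³/h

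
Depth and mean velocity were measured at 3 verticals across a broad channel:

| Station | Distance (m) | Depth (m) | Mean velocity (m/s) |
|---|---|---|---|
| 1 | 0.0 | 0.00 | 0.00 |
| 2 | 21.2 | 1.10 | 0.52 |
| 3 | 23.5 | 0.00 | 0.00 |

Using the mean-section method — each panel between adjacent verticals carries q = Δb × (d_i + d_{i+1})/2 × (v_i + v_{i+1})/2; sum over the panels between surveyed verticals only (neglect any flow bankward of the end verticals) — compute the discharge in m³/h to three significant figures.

12100 m³/h

Panel 1-2: Δb = 21.2 m, d̄ = (0.00+1.10)/2 = 0.55, v̄ = (0.00+0.52)/2 = 0.26 → q = 21.2×0.55×0.26 = 3.032 m³/s
Panel 2-3: Δb = 2.3 m, d̄ = (1.10+0.00)/2 = 0.55, v̄ = (0.52+0.00)/2 = 0.26 → q = 2.3×0.55×0.26 = 0.3289 m³/s
Q = Σ q = 3.361 m³/s
= 3.361 × 3600 = 12100 m³/h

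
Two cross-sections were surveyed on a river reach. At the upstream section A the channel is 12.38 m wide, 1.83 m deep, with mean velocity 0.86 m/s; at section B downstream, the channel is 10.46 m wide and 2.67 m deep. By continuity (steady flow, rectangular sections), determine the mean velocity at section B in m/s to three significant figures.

0.698 m/s

Q = A₁V₁ = (12.38×1.83) × 0.86 = 19.48 m³/s
A₂ = 10.46 × 2.67 = 27.93 m²
V₂ = Q/A₂ = 19.48/27.93 = 0.6976 m/s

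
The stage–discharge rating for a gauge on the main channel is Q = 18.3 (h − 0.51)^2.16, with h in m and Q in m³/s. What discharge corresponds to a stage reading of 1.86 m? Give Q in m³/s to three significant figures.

35.0 m³/s

Q = 18.3 × (1.86 − 0.51)^2.16 = 18.3 × 1.35^2.16 = 34.99 m³/s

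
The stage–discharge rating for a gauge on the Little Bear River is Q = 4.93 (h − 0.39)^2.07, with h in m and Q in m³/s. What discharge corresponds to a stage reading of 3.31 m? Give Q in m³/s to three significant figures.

45.3 m³/s

Q = 4.93 × (3.31 − 0.39)^2.07 = 4.93 × 2.92^2.07 = 45.31 m³/s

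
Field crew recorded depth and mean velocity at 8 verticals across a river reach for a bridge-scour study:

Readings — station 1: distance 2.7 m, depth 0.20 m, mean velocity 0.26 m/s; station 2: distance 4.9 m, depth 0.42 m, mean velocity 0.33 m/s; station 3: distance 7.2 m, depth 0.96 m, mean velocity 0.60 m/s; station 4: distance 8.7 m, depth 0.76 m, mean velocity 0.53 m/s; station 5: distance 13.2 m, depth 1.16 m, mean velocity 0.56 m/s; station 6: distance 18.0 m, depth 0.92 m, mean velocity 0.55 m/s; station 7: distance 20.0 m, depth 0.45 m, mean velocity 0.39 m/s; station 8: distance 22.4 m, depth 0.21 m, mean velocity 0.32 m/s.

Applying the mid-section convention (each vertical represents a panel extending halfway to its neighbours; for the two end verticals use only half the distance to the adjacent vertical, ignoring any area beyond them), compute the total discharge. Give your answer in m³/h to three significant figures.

28400 m³/h

w_1 = (4.9 − 2.7)/2 = 1.1 m; q_1 = 0.26 × 0.20 × 1.1 = 0.05720 m³/s
w_2 = (7.2 − 2.7)/2 = 2.25 m; q_2 = 0.33 × 0.42 × 2.25 = 0.3119 m³/s
w_3 = (8.7 − 4.9)/2 = 1.9 m; q_3 = 0.60 × 0.96 × 1.9 = 1.094 m³/s
w_4 = (13.2 − 7.2)/2 = 3 m; q_4 = 0.53 × 0.76 × 3 = 1.208 m³/s
w_5 = (18.0 − 8.7)/2 = 4.65 m; q_5 = 0.56 × 1.16 × 4.65 = 3.021 m³/s
w_6 = (20.0 − 13.2)/2 = 3.4 m; q_6 = 0.55 × 0.92 × 3.4 = 1.720 m³/s
w_7 = (22.4 − 18.0)/2 = 2.2 m; q_7 = 0.39 × 0.45 × 2.2 = 0.3861 m³/s
w_8 = (22.4 − 20.0)/2 = 1.2 m; q_8 = 0.32 × 0.21 × 1.2 = 0.08064 m³/s
Q = Σ qᵢ = 7.880 m³/s
= 7.880 × 3600 = 28370 m³/h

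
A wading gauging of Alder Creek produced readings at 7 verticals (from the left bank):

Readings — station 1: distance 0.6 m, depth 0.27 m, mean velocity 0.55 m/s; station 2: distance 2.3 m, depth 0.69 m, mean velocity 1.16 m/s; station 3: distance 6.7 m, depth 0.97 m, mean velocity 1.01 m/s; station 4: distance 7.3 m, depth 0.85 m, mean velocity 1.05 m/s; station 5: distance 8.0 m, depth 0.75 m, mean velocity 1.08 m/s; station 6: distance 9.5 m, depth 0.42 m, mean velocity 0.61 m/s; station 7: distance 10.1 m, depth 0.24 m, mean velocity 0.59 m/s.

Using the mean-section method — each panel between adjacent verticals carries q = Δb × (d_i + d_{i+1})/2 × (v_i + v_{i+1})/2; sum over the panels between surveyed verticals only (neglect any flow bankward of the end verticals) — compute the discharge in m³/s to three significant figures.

6.68 m³/s

Panel 1-2: Δb = 1.7 m, d̄ = (0.27+0.69)/2 = 0.48, v̄ = (0.55+1.16)/2 = 0.855 → q = 1.7×0.48×0.855 = 0.6977 m³/s
Panel 2-3: Δb = 4.4 m, d̄ = (0.69+0.97)/2 = 0.83, v̄ = (1.16+1.01)/2 = 1.085 → q = 4.4×0.83×1.085 = 3.962 m³/s
Panel 3-4: Δb = 0.6 m, d̄ = (0.97+0.85)/2 = 0.91, v̄ = (1.01+1.05)/2 = 1.03 → q = 0.6×0.91×1.03 = 0.5624 m³/s
Panel 4-5: Δb = 0.7 m, d̄ = (0.85+0.75)/2 = 0.8, v̄ = (1.05+1.08)/2 = 1.065 → q = 0.7×0.8×1.065 = 0.5964 m³/s
Panel 5-6: Δb = 1.5 m, d̄ = (0.75+0.42)/2 = 0.585, v̄ = (1.08+0.61)/2 = 0.845 → q = 1.5×0.585×0.845 = 0.7415 m³/s
Panel 6-7: Δb = 0.6 m, d̄ = (0.42+0.24)/2 = 0.33, v̄ = (0.61+0.59)/2 = 0.6 → q = 0.6×0.33×0.6 = 0.1188 m³/s
Q = Σ q = 6.679 m³/s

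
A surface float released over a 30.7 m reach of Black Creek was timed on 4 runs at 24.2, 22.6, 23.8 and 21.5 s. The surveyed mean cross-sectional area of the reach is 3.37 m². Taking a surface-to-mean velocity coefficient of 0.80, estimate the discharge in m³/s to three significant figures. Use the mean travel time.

t̄ = (24.2 + 22.6 + 23.8 + 21.5) / 4 = 23.025 s
v_surface = L / t̄ = 30.7 / 23.025 = 1.333 m/s
v_mean = 0.80 × 1.333 = 1.067 m/s
Q = A × v_mean = 3.37 × 1.067 = 3.595 m³/s

3.59 m³/s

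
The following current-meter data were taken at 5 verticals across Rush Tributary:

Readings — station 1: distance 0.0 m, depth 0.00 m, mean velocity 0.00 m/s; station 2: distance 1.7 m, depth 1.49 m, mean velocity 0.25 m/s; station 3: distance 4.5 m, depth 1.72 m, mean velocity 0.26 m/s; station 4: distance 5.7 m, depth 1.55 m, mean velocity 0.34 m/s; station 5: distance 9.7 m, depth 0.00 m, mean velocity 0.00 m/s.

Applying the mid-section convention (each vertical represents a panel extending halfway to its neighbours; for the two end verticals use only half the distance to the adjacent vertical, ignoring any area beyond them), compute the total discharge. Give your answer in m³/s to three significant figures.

3.10 m³/s

w_2 = (4.5 − 0.0)/2 = 2.25 m; q_2 = 0.25 × 1.49 × 2.25 = 0.8381 m³/s
w_3 = (5.7 − 1.7)/2 = 2 m; q_3 = 0.26 × 1.72 × 2 = 0.8944 m³/s
w_4 = (9.7 − 4.5)/2 = 2.6 m; q_4 = 0.34 × 1.55 × 2.6 = 1.370 m³/s
Stations 1, 5 contribute zero (depth or velocity is 0).
Q = Σ qᵢ = 3.103 m³/s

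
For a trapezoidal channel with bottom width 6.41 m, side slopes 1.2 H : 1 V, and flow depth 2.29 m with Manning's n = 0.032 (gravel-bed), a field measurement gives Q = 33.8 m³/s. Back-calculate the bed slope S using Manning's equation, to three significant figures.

A = (b + z·y)·y = (6.41 + 1.2×2.29)×2.29 = 20.97 m²
P = b + 2y√(1+z²) = 6.41 + 2×2.29×√(1+1.2²) = 13.56 m
R = A/P = 20.97/13.56 = 1.546 m
S = (Q·n / (1·A·R^(2/3)))² = (33.8×0.032 / (1×20.97×1.337))² = 0.001488

0.00149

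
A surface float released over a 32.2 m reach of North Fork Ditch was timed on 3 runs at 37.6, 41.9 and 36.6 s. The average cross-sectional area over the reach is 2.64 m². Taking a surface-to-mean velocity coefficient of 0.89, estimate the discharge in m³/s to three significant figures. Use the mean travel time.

t̄ = (37.6 + 41.9 + 36.6) / 3 = 38.7 s
v_surface = L / t̄ = 32.2 / 38.7 = 0.8320 m/s
v_mean = 0.89 × 0.8320 = 0.7405 m/s
Q = A × v_mean = 2.64 × 0.7405 = 1.955 m³/s

1.95 m³/s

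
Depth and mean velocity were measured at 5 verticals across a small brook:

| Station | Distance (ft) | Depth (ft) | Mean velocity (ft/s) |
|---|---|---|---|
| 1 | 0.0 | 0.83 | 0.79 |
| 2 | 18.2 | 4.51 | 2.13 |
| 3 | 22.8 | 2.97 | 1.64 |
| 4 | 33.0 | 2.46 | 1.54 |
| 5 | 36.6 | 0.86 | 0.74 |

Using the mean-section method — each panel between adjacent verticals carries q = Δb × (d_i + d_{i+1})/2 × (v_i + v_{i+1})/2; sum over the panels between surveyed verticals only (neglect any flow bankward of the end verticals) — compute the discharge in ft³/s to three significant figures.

154 ft³/s

Panel 1-2: Δb = 18.2 ft, d̄ = (0.83+4.51)/2 = 2.67, v̄ = (0.79+2.13)/2 = 1.46 → q = 18.2×2.67×1.46 = 70.95 ft³/s
Panel 2-3: Δb = 4.6 ft, d̄ = (4.51+2.97)/2 = 3.74, v̄ = (2.13+1.64)/2 = 1.885 → q = 4.6×3.74×1.885 = 32.43 ft³/s
Panel 3-4: Δb = 10.2 ft, d̄ = (2.97+2.46)/2 = 2.715, v̄ = (1.64+1.54)/2 = 1.59 → q = 10.2×2.715×1.59 = 44.03 ft³/s
Panel 4-5: Δb = 3.6 ft, d̄ = (2.46+0.86)/2 = 1.66, v̄ = (1.54+0.74)/2 = 1.14 → q = 3.6×1.66×1.14 = 6.813 ft³/s
Q = Σ q = 154.2 ft³/s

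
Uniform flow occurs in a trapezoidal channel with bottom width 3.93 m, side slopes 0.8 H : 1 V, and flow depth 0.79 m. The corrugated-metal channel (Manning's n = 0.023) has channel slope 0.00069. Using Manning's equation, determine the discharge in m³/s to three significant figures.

A = (b + z·y)·y = (3.93 + 0.8×0.79)×0.79 = 3.604 m²
P = b + 2y√(1+z²) = 3.93 + 2×0.79×√(1+0.8²) = 5.953 m
R = A/P = 3.604/5.953 = 0.6054 m
Q = (1/n)·A·R^(2/3)·S^(1/2) = (1/0.023) × 3.604 × 0.6054^(2/3) × 0.00069^(1/2) = 2.945 m³/s

2.95 m³/s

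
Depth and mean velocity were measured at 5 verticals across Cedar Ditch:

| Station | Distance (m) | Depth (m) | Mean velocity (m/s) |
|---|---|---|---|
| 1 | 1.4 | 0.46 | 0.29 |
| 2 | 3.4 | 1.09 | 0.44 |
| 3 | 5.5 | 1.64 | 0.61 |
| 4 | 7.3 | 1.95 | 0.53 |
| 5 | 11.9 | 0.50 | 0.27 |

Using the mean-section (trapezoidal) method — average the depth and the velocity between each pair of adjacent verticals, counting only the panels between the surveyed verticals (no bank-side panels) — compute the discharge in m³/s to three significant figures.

Panel 1-2: Δb = 2 m, d̄ = (0.46+1.09)/2 = 0.775, v̄ = (0.29+0.44)/2 = 0.365 → q = 2×0.775×0.365 = 0.5658 m³/s
Panel 2-3: Δb = 2.1 m, d̄ = (1.09+1.64)/2 = 1.365, v̄ = (0.44+0.61)/2 = 0.525 → q = 2.1×1.365×0.525 = 1.505 m³/s
Panel 3-4: Δb = 1.8 m, d̄ = (1.64+1.95)/2 = 1.795, v̄ = (0.61+0.53)/2 = 0.57 → q = 1.8×1.795×0.57 = 1.842 m³/s
Panel 4-5: Δb = 4.6 m, d̄ = (1.95+0.50)/2 = 1.225, v̄ = (0.53+0.27)/2 = 0.4 → q = 4.6×1.225×0.4 = 2.254 m³/s
Q = Σ q = 6.166 m³/s

6.17 m³/s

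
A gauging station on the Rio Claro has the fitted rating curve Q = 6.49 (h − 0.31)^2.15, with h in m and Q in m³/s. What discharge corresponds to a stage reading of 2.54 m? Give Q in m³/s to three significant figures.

Q = 6.49 × (2.54 − 0.31)^2.15 = 6.49 × 2.23^2.15 = 36.40 m³/s

36.4 m³/s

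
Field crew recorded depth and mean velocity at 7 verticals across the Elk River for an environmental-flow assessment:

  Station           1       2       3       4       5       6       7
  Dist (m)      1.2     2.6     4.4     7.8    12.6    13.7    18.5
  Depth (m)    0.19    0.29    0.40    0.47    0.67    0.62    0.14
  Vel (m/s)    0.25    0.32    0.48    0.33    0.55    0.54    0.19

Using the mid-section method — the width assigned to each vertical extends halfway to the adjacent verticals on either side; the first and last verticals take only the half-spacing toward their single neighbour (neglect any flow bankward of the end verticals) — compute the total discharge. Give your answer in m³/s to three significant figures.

3.46 m³/s

w_1 = (2.6 − 1.2)/2 = 0.7 m; q_1 = 0.25 × 0.19 × 0.7 = 0.03325 m³/s
w_2 = (4.4 − 1.2)/2 = 1.6 m; q_2 = 0.32 × 0.29 × 1.6 = 0.1485 m³/s
w_3 = (7.8 − 2.6)/2 = 2.6 m; q_3 = 0.48 × 0.40 × 2.6 = 0.4992 m³/s
w_4 = (12.6 − 4.4)/2 = 4.1 m; q_4 = 0.33 × 0.47 × 4.1 = 0.6359 m³/s
w_5 = (13.7 − 7.8)/2 = 2.95 m; q_5 = 0.55 × 0.67 × 2.95 = 1.087 m³/s
w_6 = (18.5 − 12.6)/2 = 2.95 m; q_6 = 0.54 × 0.62 × 2.95 = 0.9877 m³/s
w_7 = (18.5 − 13.7)/2 = 2.4 m; q_7 = 0.19 × 0.14 × 2.4 = 0.06384 m³/s
Q = Σ qᵢ = 3.455 m³/s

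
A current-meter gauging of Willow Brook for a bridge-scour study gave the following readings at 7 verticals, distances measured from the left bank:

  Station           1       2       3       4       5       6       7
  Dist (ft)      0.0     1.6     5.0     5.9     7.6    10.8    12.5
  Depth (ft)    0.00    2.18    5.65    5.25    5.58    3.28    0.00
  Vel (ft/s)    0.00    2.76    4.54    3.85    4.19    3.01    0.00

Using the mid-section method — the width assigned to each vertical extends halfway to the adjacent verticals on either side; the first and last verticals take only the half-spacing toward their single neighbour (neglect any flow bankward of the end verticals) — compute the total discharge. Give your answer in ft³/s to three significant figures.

w_2 = (5.0 − 0.0)/2 = 2.5 ft; q_2 = 2.76 × 2.18 × 2.5 = 15.04 ft³/s
w_3 = (5.9 − 1.6)/2 = 2.15 ft; q_3 = 4.54 × 5.65 × 2.15 = 55.15 ft³/s
w_4 = (7.6 − 5.0)/2 = 1.3 ft; q_4 = 3.85 × 5.25 × 1.3 = 26.28 ft³/s
w_5 = (10.8 − 5.9)/2 = 2.45 ft; q_5 = 4.19 × 5.58 × 2.45 = 57.28 ft³/s
w_6 = (12.5 − 7.6)/2 = 2.45 ft; q_6 = 3.01 × 3.28 × 2.45 = 24.19 ft³/s
Stations 1, 7 contribute zero (depth or velocity is 0).
Q = Σ qᵢ = 177.9 ft³/s

178 ft³/s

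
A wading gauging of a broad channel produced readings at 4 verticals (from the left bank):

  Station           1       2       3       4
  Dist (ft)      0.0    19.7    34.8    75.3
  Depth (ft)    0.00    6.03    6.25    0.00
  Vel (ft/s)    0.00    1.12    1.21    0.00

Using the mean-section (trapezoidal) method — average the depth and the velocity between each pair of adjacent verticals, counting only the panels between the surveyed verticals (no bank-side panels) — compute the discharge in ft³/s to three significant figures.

Panel 1-2: Δb = 19.7 ft, d̄ = (0.00+6.03)/2 = 3.015, v̄ = (0.00+1.12)/2 = 0.56 → q = 19.7×3.015×0.56 = 33.26 ft³/s
Panel 2-3: Δb = 15.1 ft, d̄ = (6.03+6.25)/2 = 6.14, v̄ = (1.12+1.21)/2 = 1.165 → q = 15.1×6.14×1.165 = 108.0 ft³/s
Panel 3-4: Δb = 40.5 ft, d̄ = (6.25+0.00)/2 = 3.125, v̄ = (1.21+0.00)/2 = 0.605 → q = 40.5×3.125×0.605 = 76.57 ft³/s
Q = Σ q = 217.8 ft³/s

218 ft³/s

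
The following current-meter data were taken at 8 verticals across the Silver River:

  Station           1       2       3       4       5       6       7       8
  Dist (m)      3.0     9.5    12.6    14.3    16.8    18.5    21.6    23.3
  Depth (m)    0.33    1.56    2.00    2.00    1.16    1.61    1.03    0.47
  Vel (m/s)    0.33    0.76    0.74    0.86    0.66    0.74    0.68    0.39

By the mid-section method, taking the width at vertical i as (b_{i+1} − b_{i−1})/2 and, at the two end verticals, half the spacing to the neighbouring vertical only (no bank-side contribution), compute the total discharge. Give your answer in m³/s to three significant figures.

19.5 m³/s

w_1 = (9.5 − 3.0)/2 = 3.25 m; q_1 = 0.33 × 0.33 × 3.25 = 0.3539 m³/s
w_2 = (12.6 − 3.0)/2 = 4.8 m; q_2 = 0.76 × 1.56 × 4.8 = 5.691 m³/s
w_3 = (14.3 − 9.5)/2 = 2.4 m; q_3 = 0.74 × 2.00 × 2.4 = 3.552 m³/s
w_4 = (16.8 − 12.6)/2 = 2.1 m; q_4 = 0.86 × 2.00 × 2.1 = 3.612 m³/s
w_5 = (18.5 − 14.3)/2 = 2.1 m; q_5 = 0.66 × 1.16 × 2.1 = 1.608 m³/s
w_6 = (21.6 − 16.8)/2 = 2.4 m; q_6 = 0.74 × 1.61 × 2.4 = 2.859 m³/s
w_7 = (23.3 − 18.5)/2 = 2.4 m; q_7 = 0.68 × 1.03 × 2.4 = 1.681 m³/s
w_8 = (23.3 − 21.6)/2 = 0.85 m; q_8 = 0.39 × 0.47 × 0.85 = 0.1558 m³/s
Q = Σ qᵢ = 19.51 m³/s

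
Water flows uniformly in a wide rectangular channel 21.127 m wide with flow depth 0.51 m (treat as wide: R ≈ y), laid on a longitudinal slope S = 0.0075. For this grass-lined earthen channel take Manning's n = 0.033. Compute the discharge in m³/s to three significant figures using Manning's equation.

18.0 m³/s

A = b·y = 21.127 × 0.51 = 10.77 m²
Wide channel: R ≈ y = 0.51 m
Q = (1/n)·A·R^(2/3)·S^(1/2) = (1/0.033) × 10.77 × 0.5100^(2/3) × 0.0075^(1/2) = 18.05 m³/s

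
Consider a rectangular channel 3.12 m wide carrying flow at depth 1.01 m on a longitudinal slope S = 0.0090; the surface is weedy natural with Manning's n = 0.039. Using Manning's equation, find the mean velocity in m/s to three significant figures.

1.76 m/s

A = b·y = 3.12 × 1.01 = 3.151 m²
P = b + 2y = 3.12 + 2×1.01 = 5.140 m
R = A/P = 3.151/5.140 = 0.6131 m
Q = (1/n)·A·R^(2/3)·S^(1/2) = (1/0.039) × 3.151 × 0.6131^(2/3) × 0.0090^(1/2) = 5.532 m³/s
V = Q/A = 5.532/3.151 = 1.755 m/s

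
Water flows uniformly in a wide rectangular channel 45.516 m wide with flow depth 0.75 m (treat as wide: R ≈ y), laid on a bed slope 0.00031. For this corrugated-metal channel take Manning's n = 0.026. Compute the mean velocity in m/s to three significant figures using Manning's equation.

A = b·y = 45.516 × 0.75 = 34.14 m²
Wide channel: R ≈ y = 0.75 m
Q = (1/n)·A·R^(2/3)·S^(1/2) = (1/0.026) × 34.14 × 0.7500^(2/3) × 0.00031^(1/2) = 19.08 m³/s
V = Q/A = 19.08/34.14 = 0.5590 m/s

0.559 m/s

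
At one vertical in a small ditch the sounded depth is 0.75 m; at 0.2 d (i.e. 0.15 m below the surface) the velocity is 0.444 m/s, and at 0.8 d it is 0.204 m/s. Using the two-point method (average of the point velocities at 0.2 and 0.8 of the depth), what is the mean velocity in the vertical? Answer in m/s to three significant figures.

0.324 m/s

v̄ = (0.444 + 0.204) / 2 = 0.3240 m/s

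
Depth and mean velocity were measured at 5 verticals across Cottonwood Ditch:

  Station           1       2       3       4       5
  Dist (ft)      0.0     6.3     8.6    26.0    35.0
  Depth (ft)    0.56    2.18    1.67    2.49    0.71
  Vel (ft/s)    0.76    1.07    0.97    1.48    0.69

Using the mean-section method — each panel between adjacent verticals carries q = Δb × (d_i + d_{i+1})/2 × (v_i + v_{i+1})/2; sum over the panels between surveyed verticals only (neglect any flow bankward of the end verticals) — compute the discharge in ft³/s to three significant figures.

Panel 1-2: Δb = 6.3 ft, d̄ = (0.56+2.18)/2 = 1.37, v̄ = (0.76+1.07)/2 = 0.915 → q = 6.3×1.37×0.915 = 7.897 ft³/s
Panel 2-3: Δb = 2.3 ft, d̄ = (2.18+1.67)/2 = 1.925, v̄ = (1.07+0.97)/2 = 1.02 → q = 2.3×1.925×1.02 = 4.516 ft³/s
Panel 3-4: Δb = 17.4 ft, d̄ = (1.67+2.49)/2 = 2.08, v̄ = (0.97+1.48)/2 = 1.225 → q = 17.4×2.08×1.225 = 44.34 ft³/s
Panel 4-5: Δb = 9 ft, d̄ = (2.49+0.71)/2 = 1.6, v̄ = (1.48+0.69)/2 = 1.085 → q = 9×1.6×1.085 = 15.62 ft³/s
Q = Σ q = 72.37 ft³/s

72.4 ft³/s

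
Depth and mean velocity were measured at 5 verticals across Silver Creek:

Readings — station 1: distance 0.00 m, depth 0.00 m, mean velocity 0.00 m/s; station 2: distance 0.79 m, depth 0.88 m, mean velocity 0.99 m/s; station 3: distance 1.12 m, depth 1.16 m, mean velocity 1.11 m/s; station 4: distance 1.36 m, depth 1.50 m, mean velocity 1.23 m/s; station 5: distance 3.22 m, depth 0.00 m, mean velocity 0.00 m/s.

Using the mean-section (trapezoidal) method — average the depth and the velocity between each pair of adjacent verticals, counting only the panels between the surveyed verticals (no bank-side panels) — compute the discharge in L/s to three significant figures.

1760 L/s

Panel 1-2: Δb = 0.79 m, d̄ = (0.00+0.88)/2 = 0.44, v̄ = (0.00+0.99)/2 = 0.495 → q = 0.79×0.44×0.495 = 0.1721 m³/s
Panel 2-3: Δb = 0.33 m, d̄ = (0.88+1.16)/2 = 1.02, v̄ = (0.99+1.11)/2 = 1.05 → q = 0.33×1.02×1.05 = 0.3534 m³/s
Panel 3-4: Δb = 0.24 m, d̄ = (1.16+1.50)/2 = 1.33, v̄ = (1.11+1.23)/2 = 1.17 → q = 0.24×1.33×1.17 = 0.3735 m³/s
Panel 4-5: Δb = 1.86 m, d̄ = (1.50+0.00)/2 = 0.75, v̄ = (1.23+0.00)/2 = 0.615 → q = 1.86×0.75×0.615 = 0.8579 m³/s
Q = Σ q = 1.757 m³/s
= 1.757 × 1000 = 1757 L/s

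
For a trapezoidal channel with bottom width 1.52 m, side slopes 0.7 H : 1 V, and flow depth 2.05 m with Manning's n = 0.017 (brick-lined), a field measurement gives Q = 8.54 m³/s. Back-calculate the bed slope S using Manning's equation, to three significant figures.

A = (b + z·y)·y = (1.52 + 0.7×2.05)×2.05 = 6.058 m²
P = b + 2y√(1+z²) = 1.52 + 2×2.05×√(1+0.7²) = 6.525 m
R = A/P = 6.058/6.525 = 0.9284 m
S = (Q·n / (1·A·R^(2/3)))² = (8.54×0.017 / (1×6.058×0.9517))² = 0.0006341

0.000634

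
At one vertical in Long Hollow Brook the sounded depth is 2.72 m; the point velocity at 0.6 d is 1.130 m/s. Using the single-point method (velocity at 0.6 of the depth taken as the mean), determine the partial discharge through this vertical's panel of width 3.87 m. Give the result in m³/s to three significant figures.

v̄ = v₀.₆ = 1.130 m/s
q = v̄ × d × w = 1.130 × 2.72 × 3.87 = 11.89 m³/s

11.9 m³/s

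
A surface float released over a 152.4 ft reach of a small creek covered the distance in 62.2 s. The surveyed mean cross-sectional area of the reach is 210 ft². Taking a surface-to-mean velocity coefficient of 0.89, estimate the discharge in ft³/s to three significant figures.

458 ft³/s

v_surface = L / t̄ = 152.4 / 62.2 = 2.450 ft/s
v_mean = 0.89 × 2.450 = 2.181 ft/s
Q = A × v_mean = 210 × 2.181 = 457.9 ft³/s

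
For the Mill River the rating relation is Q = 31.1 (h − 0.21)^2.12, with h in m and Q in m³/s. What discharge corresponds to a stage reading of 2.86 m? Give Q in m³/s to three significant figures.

Q = 31.1 × (2.86 − 0.21)^2.12 = 31.1 × 2.65^2.12 = 245.5 m³/s

245 m³/s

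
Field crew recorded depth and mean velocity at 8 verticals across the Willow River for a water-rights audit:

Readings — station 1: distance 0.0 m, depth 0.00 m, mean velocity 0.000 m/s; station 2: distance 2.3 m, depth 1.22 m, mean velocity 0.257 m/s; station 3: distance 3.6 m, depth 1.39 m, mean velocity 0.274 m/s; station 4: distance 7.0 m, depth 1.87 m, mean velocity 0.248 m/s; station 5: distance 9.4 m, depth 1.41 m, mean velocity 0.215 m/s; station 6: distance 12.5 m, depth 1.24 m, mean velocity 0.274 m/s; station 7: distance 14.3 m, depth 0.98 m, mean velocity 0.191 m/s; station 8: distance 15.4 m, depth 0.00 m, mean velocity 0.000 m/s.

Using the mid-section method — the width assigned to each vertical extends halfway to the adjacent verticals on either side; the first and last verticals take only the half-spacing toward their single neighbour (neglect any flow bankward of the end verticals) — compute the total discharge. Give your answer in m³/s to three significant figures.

w_2 = (3.6 − 0.0)/2 = 1.8 m; q_2 = 0.257 × 1.22 × 1.8 = 0.5644 m³/s
w_3 = (7.0 − 2.3)/2 = 2.35 m; q_3 = 0.274 × 1.39 × 2.35 = 0.8950 m³/s
w_4 = (9.4 − 3.6)/2 = 2.9 m; q_4 = 0.248 × 1.87 × 2.9 = 1.345 m³/s
w_5 = (12.5 − 7.0)/2 = 2.75 m; q_5 = 0.215 × 1.41 × 2.75 = 0.8337 m³/s
w_6 = (14.3 − 9.4)/2 = 2.45 m; q_6 = 0.274 × 1.24 × 2.45 = 0.8324 m³/s
w_7 = (15.4 − 12.5)/2 = 1.45 m; q_7 = 0.191 × 0.98 × 1.45 = 0.2714 m³/s
Stations 1, 8 contribute zero (depth or velocity is 0).
Q = Σ qᵢ = 4.742 m³/s

4.74 m³/s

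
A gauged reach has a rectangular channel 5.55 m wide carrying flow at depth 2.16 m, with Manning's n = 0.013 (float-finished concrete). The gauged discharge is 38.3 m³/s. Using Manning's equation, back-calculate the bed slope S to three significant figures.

0.00133

A = b·y = 5.55 × 2.16 = 11.99 m²
P = b + 2y = 5.55 + 2×2.16 = 9.870 m
R = A/P = 11.99/9.870 = 1.215 m
S = (Q·n / (1·A·R^(2/3)))² = (38.3×0.013 / (1×11.99×1.138))² = 0.001331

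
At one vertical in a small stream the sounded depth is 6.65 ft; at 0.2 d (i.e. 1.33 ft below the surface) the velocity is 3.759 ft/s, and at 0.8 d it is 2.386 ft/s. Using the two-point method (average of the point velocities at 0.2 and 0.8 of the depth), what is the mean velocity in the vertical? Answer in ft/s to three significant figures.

v̄ = (3.759 + 2.386) / 2 = 3.073 ft/s

3.07 ft/s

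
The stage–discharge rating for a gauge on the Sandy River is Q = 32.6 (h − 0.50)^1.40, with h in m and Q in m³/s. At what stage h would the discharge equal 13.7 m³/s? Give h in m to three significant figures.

1.04 m

h − h₀ = (Q/C)^(1/b) = (13.7/32.6)^(1/1.40) = 0.5384 m
h = 0.50 + 0.5384 = 1.038 m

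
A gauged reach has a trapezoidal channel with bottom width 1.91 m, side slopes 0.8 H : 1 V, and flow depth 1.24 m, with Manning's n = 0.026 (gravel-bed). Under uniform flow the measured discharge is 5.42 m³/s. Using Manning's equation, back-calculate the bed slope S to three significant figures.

A = (b + z·y)·y = (1.91 + 0.8×1.24)×1.24 = 3.598 m²
P = b + 2y√(1+z²) = 1.91 + 2×1.24×√(1+0.8²) = 5.086 m
R = A/P = 3.598/5.086 = 0.7075 m
S = (Q·n / (1·A·R^(2/3)))² = (5.42×0.026 / (1×3.598×0.7940))² = 0.002432

0.00243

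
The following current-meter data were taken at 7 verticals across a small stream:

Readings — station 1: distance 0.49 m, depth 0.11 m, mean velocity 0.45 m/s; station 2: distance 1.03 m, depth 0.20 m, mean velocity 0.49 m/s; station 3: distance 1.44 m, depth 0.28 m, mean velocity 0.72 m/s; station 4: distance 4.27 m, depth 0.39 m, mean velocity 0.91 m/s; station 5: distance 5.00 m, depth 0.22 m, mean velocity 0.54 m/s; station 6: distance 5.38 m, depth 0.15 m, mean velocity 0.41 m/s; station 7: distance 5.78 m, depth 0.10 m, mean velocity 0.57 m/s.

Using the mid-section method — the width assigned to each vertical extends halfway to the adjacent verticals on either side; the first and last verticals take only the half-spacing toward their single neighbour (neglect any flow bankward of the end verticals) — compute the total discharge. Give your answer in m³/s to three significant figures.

1.12 m³/s

w_1 = (1.03 − 0.49)/2 = 0.27 m; q_1 = 0.45 × 0.11 × 0.27 = 0.01337 m³/s
w_2 = (1.44 − 0.49)/2 = 0.475 m; q_2 = 0.49 × 0.20 × 0.475 = 0.04655 m³/s
w_3 = (4.27 − 1.03)/2 = 1.62 m; q_3 = 0.72 × 0.28 × 1.62 = 0.3266 m³/s
w_4 = (5.00 − 1.44)/2 = 1.78 m; q_4 = 0.91 × 0.39 × 1.78 = 0.6317 m³/s
w_5 = (5.38 − 4.27)/2 = 0.555 m; q_5 = 0.54 × 0.22 × 0.555 = 0.06593 m³/s
w_6 = (5.78 − 5.00)/2 = 0.39 m; q_6 = 0.41 × 0.15 × 0.39 = 0.02399 m³/s
w_7 = (5.78 − 5.38)/2 = 0.2 m; q_7 = 0.57 × 0.10 × 0.2 = 0.01140 m³/s
Q = Σ qᵢ = 1.120 m³/s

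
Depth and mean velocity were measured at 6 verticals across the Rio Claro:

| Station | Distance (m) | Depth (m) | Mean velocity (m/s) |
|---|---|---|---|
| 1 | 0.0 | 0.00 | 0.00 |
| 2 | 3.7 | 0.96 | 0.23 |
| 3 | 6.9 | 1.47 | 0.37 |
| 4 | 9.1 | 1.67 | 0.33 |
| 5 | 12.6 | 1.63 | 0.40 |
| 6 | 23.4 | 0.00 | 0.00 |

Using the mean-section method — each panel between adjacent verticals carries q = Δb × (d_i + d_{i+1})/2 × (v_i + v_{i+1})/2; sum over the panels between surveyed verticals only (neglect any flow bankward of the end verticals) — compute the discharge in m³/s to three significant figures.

6.45 m³/s

Panel 1-2: Δb = 3.7 m, d̄ = (0.00+0.96)/2 = 0.48, v̄ = (0.00+0.23)/2 = 0.115 → q = 3.7×0.48×0.115 = 0.2042 m³/s
Panel 2-3: Δb = 3.2 m, d̄ = (0.96+1.47)/2 = 1.215, v̄ = (0.23+0.37)/2 = 0.3 → q = 3.2×1.215×0.3 = 1.166 m³/s
Panel 3-4: Δb = 2.2 m, d̄ = (1.47+1.67)/2 = 1.57, v̄ = (0.37+0.33)/2 = 0.35 → q = 2.2×1.57×0.35 = 1.209 m³/s
Panel 4-5: Δb = 3.5 m, d̄ = (1.67+1.63)/2 = 1.65, v̄ = (0.33+0.40)/2 = 0.365 → q = 3.5×1.65×0.365 = 2.108 m³/s
Panel 5-6: Δb = 10.8 m, d̄ = (1.63+0.00)/2 = 0.815, v̄ = (0.40+0.00)/2 = 0.2 → q = 10.8×0.815×0.2 = 1.760 m³/s
Q = Σ q = 6.448 m³/s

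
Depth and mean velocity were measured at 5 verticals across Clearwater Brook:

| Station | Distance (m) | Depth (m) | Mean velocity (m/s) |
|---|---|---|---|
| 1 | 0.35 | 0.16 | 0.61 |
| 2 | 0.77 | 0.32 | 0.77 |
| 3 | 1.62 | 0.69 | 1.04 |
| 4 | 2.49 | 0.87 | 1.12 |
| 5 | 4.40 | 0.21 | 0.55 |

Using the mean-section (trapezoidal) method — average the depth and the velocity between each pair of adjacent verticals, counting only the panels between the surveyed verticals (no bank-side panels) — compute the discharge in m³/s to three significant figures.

2.05 m³/s

Panel 1-2: Δb = 0.42 m, d̄ = (0.16+0.32)/2 = 0.24, v̄ = (0.61+0.77)/2 = 0.69 → q = 0.42×0.24×0.69 = 0.06955 m³/s
Panel 2-3: Δb = 0.85 m, d̄ = (0.32+0.69)/2 = 0.505, v̄ = (0.77+1.04)/2 = 0.905 → q = 0.85×0.505×0.905 = 0.3885 m³/s
Panel 3-4: Δb = 0.87 m, d̄ = (0.69+0.87)/2 = 0.78, v̄ = (1.04+1.12)/2 = 1.08 → q = 0.87×0.78×1.08 = 0.7329 m³/s
Panel 4-5: Δb = 1.91 m, d̄ = (0.87+0.21)/2 = 0.54, v̄ = (1.12+0.55)/2 = 0.835 → q = 1.91×0.54×0.835 = 0.8612 m³/s
Q = Σ q = 2.052 m³/s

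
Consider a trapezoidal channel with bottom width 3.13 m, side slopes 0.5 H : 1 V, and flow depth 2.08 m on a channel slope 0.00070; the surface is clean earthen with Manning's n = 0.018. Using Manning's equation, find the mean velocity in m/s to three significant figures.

1.58 m/s

A = (b + z·y)·y = (3.13 + 0.5×2.08)×2.08 = 8.674 m²
P = b + 2y√(1+z²) = 3.13 + 2×2.08×√(1+0.5²) = 7.781 m
R = A/P = 8.674/7.781 = 1.115 m
Q = (1/n)·A·R^(2/3)·S^(1/2) = (1/0.018) × 8.674 × 1.115^(2/3) × 0.00070^(1/2) = 13.71 m³/s
V = Q/A = 13.71/8.674 = 1.580 m/s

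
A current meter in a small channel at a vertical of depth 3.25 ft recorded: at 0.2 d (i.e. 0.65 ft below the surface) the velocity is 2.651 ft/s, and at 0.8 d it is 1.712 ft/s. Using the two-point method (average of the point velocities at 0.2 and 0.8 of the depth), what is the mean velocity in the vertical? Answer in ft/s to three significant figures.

v̄ = (2.651 + 1.712) / 2 = 2.182 ft/s

2.18 ft/s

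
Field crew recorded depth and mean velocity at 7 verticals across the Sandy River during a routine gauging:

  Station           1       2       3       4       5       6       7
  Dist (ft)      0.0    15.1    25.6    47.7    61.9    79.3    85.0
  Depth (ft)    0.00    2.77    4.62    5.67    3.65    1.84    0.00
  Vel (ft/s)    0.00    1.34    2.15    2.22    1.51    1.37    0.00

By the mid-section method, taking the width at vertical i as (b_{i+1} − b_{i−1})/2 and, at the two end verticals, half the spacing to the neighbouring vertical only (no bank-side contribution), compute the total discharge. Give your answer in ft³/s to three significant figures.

w_2 = (25.6 − 0.0)/2 = 12.8 ft; q_2 = 1.34 × 2.77 × 12.8 = 47.51 ft³/s
w_3 = (47.7 − 15.1)/2 = 16.3 ft; q_3 = 2.15 × 4.62 × 16.3 = 161.9 ft³/s
w_4 = (61.9 − 25.6)/2 = 18.15 ft; q_4 = 2.22 × 5.67 × 18.15 = 228.5 ft³/s
w_5 = (79.3 − 47.7)/2 = 15.8 ft; q_5 = 1.51 × 3.65 × 15.8 = 87.08 ft³/s
w_6 = (85.0 − 61.9)/2 = 11.55 ft; q_6 = 1.37 × 1.84 × 11.55 = 29.12 ft³/s
Stations 1, 7 contribute zero (depth or velocity is 0).
Q = Σ qᵢ = 554.1 ft³/s

554 ft³/s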